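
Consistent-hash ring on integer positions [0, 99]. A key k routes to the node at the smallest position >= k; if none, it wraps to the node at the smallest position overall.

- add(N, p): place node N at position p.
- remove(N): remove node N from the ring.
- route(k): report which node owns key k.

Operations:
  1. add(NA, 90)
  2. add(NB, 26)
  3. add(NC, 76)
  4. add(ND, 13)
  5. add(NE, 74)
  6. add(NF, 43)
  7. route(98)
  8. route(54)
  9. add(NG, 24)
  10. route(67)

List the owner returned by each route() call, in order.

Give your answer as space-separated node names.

Answer: ND NE NE

Derivation:
Op 1: add NA@90 -> ring=[90:NA]
Op 2: add NB@26 -> ring=[26:NB,90:NA]
Op 3: add NC@76 -> ring=[26:NB,76:NC,90:NA]
Op 4: add ND@13 -> ring=[13:ND,26:NB,76:NC,90:NA]
Op 5: add NE@74 -> ring=[13:ND,26:NB,74:NE,76:NC,90:NA]
Op 6: add NF@43 -> ring=[13:ND,26:NB,43:NF,74:NE,76:NC,90:NA]
Op 7: route key 98: none >= 98, wrap to smallest pos 13 -> ND
Op 8: route key 54: smallest pos >= 54 is 74 -> NE
Op 9: add NG@24 -> ring=[13:ND,24:NG,26:NB,43:NF,74:NE,76:NC,90:NA]
Op 10: route key 67: smallest pos >= 67 is 74 -> NE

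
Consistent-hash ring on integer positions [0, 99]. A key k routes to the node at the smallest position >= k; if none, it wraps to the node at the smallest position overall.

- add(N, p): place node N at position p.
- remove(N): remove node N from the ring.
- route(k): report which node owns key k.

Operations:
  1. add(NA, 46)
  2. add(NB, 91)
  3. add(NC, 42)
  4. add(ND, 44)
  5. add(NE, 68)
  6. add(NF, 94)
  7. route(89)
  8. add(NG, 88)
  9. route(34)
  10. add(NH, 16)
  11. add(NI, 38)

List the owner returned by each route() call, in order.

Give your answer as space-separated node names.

Op 1: add NA@46 -> ring=[46:NA]
Op 2: add NB@91 -> ring=[46:NA,91:NB]
Op 3: add NC@42 -> ring=[42:NC,46:NA,91:NB]
Op 4: add ND@44 -> ring=[42:NC,44:ND,46:NA,91:NB]
Op 5: add NE@68 -> ring=[42:NC,44:ND,46:NA,68:NE,91:NB]
Op 6: add NF@94 -> ring=[42:NC,44:ND,46:NA,68:NE,91:NB,94:NF]
Op 7: route key 89: smallest pos >= 89 is 91 -> NB
Op 8: add NG@88 -> ring=[42:NC,44:ND,46:NA,68:NE,88:NG,91:NB,94:NF]
Op 9: route key 34: smallest pos >= 34 is 42 -> NC
Op 10: add NH@16 -> ring=[16:NH,42:NC,44:ND,46:NA,68:NE,88:NG,91:NB,94:NF]
Op 11: add NI@38 -> ring=[16:NH,38:NI,42:NC,44:ND,46:NA,68:NE,88:NG,91:NB,94:NF]

Answer: NB NC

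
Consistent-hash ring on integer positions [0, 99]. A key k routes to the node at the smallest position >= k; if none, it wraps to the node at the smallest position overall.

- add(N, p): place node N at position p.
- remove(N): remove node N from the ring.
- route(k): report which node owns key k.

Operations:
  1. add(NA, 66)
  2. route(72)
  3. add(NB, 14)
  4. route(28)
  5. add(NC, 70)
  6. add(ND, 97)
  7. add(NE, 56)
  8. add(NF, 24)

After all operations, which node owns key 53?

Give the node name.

Op 1: add NA@66 -> ring=[66:NA]
Op 2: route key 72: none >= 72, wrap to smallest pos 66 -> NA
Op 3: add NB@14 -> ring=[14:NB,66:NA]
Op 4: route key 28: smallest pos >= 28 is 66 -> NA
Op 5: add NC@70 -> ring=[14:NB,66:NA,70:NC]
Op 6: add ND@97 -> ring=[14:NB,66:NA,70:NC,97:ND]
Op 7: add NE@56 -> ring=[14:NB,56:NE,66:NA,70:NC,97:ND]
Op 8: add NF@24 -> ring=[14:NB,24:NF,56:NE,66:NA,70:NC,97:ND]
Final route key 53: smallest pos >= 53 is 56 -> NE

Answer: NE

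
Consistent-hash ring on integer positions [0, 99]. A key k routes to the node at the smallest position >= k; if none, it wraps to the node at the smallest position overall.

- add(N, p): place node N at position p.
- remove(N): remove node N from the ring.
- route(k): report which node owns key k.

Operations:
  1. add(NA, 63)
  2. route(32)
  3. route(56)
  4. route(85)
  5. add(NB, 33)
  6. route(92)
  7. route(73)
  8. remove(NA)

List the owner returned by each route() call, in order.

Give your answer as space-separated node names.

Answer: NA NA NA NB NB

Derivation:
Op 1: add NA@63 -> ring=[63:NA]
Op 2: route key 32: smallest pos >= 32 is 63 -> NA
Op 3: route key 56: smallest pos >= 56 is 63 -> NA
Op 4: route key 85: none >= 85, wrap to smallest pos 63 -> NA
Op 5: add NB@33 -> ring=[33:NB,63:NA]
Op 6: route key 92: none >= 92, wrap to smallest pos 33 -> NB
Op 7: route key 73: none >= 73, wrap to smallest pos 33 -> NB
Op 8: remove NA -> ring=[33:NB]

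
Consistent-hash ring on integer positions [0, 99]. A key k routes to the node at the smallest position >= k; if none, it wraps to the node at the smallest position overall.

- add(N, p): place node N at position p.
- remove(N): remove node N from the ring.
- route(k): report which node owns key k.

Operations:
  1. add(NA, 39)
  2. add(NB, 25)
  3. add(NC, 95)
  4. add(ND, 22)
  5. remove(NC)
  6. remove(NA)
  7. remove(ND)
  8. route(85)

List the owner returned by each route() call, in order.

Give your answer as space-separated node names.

Answer: NB

Derivation:
Op 1: add NA@39 -> ring=[39:NA]
Op 2: add NB@25 -> ring=[25:NB,39:NA]
Op 3: add NC@95 -> ring=[25:NB,39:NA,95:NC]
Op 4: add ND@22 -> ring=[22:ND,25:NB,39:NA,95:NC]
Op 5: remove NC -> ring=[22:ND,25:NB,39:NA]
Op 6: remove NA -> ring=[22:ND,25:NB]
Op 7: remove ND -> ring=[25:NB]
Op 8: route key 85: none >= 85, wrap to smallest pos 25 -> NB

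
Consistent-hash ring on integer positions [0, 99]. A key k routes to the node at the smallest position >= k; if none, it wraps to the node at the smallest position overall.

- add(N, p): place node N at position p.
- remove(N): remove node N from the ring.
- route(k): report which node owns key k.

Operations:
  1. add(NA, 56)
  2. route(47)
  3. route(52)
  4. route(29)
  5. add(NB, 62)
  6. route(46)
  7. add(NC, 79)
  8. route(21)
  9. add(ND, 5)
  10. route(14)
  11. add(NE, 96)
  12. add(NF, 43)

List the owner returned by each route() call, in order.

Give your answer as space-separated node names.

Answer: NA NA NA NA NA NA

Derivation:
Op 1: add NA@56 -> ring=[56:NA]
Op 2: route key 47: smallest pos >= 47 is 56 -> NA
Op 3: route key 52: smallest pos >= 52 is 56 -> NA
Op 4: route key 29: smallest pos >= 29 is 56 -> NA
Op 5: add NB@62 -> ring=[56:NA,62:NB]
Op 6: route key 46: smallest pos >= 46 is 56 -> NA
Op 7: add NC@79 -> ring=[56:NA,62:NB,79:NC]
Op 8: route key 21: smallest pos >= 21 is 56 -> NA
Op 9: add ND@5 -> ring=[5:ND,56:NA,62:NB,79:NC]
Op 10: route key 14: smallest pos >= 14 is 56 -> NA
Op 11: add NE@96 -> ring=[5:ND,56:NA,62:NB,79:NC,96:NE]
Op 12: add NF@43 -> ring=[5:ND,43:NF,56:NA,62:NB,79:NC,96:NE]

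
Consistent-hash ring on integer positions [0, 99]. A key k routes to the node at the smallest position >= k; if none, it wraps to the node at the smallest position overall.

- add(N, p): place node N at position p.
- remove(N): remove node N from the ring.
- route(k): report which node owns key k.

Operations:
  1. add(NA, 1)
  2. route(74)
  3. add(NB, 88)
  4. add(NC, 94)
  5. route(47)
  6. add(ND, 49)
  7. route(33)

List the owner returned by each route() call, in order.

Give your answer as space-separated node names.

Answer: NA NB ND

Derivation:
Op 1: add NA@1 -> ring=[1:NA]
Op 2: route key 74: none >= 74, wrap to smallest pos 1 -> NA
Op 3: add NB@88 -> ring=[1:NA,88:NB]
Op 4: add NC@94 -> ring=[1:NA,88:NB,94:NC]
Op 5: route key 47: smallest pos >= 47 is 88 -> NB
Op 6: add ND@49 -> ring=[1:NA,49:ND,88:NB,94:NC]
Op 7: route key 33: smallest pos >= 33 is 49 -> ND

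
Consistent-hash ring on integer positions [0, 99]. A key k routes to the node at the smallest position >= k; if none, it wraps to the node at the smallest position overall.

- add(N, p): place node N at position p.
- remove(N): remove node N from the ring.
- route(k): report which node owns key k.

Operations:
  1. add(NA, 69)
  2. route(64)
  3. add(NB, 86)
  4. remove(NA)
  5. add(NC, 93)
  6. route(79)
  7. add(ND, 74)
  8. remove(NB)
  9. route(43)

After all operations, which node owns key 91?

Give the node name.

Answer: NC

Derivation:
Op 1: add NA@69 -> ring=[69:NA]
Op 2: route key 64: smallest pos >= 64 is 69 -> NA
Op 3: add NB@86 -> ring=[69:NA,86:NB]
Op 4: remove NA -> ring=[86:NB]
Op 5: add NC@93 -> ring=[86:NB,93:NC]
Op 6: route key 79: smallest pos >= 79 is 86 -> NB
Op 7: add ND@74 -> ring=[74:ND,86:NB,93:NC]
Op 8: remove NB -> ring=[74:ND,93:NC]
Op 9: route key 43: smallest pos >= 43 is 74 -> ND
Final route key 91: smallest pos >= 91 is 93 -> NC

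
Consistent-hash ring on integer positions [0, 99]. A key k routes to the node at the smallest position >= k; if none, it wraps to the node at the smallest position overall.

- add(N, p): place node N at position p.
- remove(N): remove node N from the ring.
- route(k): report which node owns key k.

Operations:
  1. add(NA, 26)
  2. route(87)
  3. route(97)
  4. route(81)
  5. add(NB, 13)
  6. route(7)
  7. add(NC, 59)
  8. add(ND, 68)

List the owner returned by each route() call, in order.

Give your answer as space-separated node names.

Answer: NA NA NA NB

Derivation:
Op 1: add NA@26 -> ring=[26:NA]
Op 2: route key 87: none >= 87, wrap to smallest pos 26 -> NA
Op 3: route key 97: none >= 97, wrap to smallest pos 26 -> NA
Op 4: route key 81: none >= 81, wrap to smallest pos 26 -> NA
Op 5: add NB@13 -> ring=[13:NB,26:NA]
Op 6: route key 7: smallest pos >= 7 is 13 -> NB
Op 7: add NC@59 -> ring=[13:NB,26:NA,59:NC]
Op 8: add ND@68 -> ring=[13:NB,26:NA,59:NC,68:ND]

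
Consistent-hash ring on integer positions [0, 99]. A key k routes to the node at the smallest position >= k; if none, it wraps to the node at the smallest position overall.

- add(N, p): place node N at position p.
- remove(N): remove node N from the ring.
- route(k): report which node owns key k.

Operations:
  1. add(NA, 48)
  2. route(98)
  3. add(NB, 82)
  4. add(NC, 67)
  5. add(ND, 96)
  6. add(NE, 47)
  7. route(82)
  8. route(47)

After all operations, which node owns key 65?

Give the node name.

Op 1: add NA@48 -> ring=[48:NA]
Op 2: route key 98: none >= 98, wrap to smallest pos 48 -> NA
Op 3: add NB@82 -> ring=[48:NA,82:NB]
Op 4: add NC@67 -> ring=[48:NA,67:NC,82:NB]
Op 5: add ND@96 -> ring=[48:NA,67:NC,82:NB,96:ND]
Op 6: add NE@47 -> ring=[47:NE,48:NA,67:NC,82:NB,96:ND]
Op 7: route key 82: smallest pos >= 82 is 82 -> NB
Op 8: route key 47: smallest pos >= 47 is 47 -> NE
Final route key 65: smallest pos >= 65 is 67 -> NC

Answer: NC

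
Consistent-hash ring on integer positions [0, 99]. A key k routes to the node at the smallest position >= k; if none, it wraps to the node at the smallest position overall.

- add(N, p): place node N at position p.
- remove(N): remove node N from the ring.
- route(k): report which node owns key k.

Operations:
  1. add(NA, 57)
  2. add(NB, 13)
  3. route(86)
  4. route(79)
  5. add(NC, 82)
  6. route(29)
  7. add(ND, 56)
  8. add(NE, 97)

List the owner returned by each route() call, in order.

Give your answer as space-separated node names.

Answer: NB NB NA

Derivation:
Op 1: add NA@57 -> ring=[57:NA]
Op 2: add NB@13 -> ring=[13:NB,57:NA]
Op 3: route key 86: none >= 86, wrap to smallest pos 13 -> NB
Op 4: route key 79: none >= 79, wrap to smallest pos 13 -> NB
Op 5: add NC@82 -> ring=[13:NB,57:NA,82:NC]
Op 6: route key 29: smallest pos >= 29 is 57 -> NA
Op 7: add ND@56 -> ring=[13:NB,56:ND,57:NA,82:NC]
Op 8: add NE@97 -> ring=[13:NB,56:ND,57:NA,82:NC,97:NE]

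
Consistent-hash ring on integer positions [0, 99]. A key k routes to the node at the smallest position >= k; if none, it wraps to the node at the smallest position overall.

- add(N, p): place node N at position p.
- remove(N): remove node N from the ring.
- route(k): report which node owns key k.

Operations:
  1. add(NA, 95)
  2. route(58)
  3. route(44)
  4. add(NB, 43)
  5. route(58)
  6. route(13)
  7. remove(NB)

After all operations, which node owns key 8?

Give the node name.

Answer: NA

Derivation:
Op 1: add NA@95 -> ring=[95:NA]
Op 2: route key 58: smallest pos >= 58 is 95 -> NA
Op 3: route key 44: smallest pos >= 44 is 95 -> NA
Op 4: add NB@43 -> ring=[43:NB,95:NA]
Op 5: route key 58: smallest pos >= 58 is 95 -> NA
Op 6: route key 13: smallest pos >= 13 is 43 -> NB
Op 7: remove NB -> ring=[95:NA]
Final route key 8: smallest pos >= 8 is 95 -> NA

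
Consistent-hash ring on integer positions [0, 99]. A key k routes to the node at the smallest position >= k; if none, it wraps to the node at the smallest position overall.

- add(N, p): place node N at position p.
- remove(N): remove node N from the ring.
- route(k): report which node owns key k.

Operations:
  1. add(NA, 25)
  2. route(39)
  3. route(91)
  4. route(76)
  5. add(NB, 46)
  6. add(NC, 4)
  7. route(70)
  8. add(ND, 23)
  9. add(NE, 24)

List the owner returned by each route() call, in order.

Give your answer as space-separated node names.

Op 1: add NA@25 -> ring=[25:NA]
Op 2: route key 39: none >= 39, wrap to smallest pos 25 -> NA
Op 3: route key 91: none >= 91, wrap to smallest pos 25 -> NA
Op 4: route key 76: none >= 76, wrap to smallest pos 25 -> NA
Op 5: add NB@46 -> ring=[25:NA,46:NB]
Op 6: add NC@4 -> ring=[4:NC,25:NA,46:NB]
Op 7: route key 70: none >= 70, wrap to smallest pos 4 -> NC
Op 8: add ND@23 -> ring=[4:NC,23:ND,25:NA,46:NB]
Op 9: add NE@24 -> ring=[4:NC,23:ND,24:NE,25:NA,46:NB]

Answer: NA NA NA NC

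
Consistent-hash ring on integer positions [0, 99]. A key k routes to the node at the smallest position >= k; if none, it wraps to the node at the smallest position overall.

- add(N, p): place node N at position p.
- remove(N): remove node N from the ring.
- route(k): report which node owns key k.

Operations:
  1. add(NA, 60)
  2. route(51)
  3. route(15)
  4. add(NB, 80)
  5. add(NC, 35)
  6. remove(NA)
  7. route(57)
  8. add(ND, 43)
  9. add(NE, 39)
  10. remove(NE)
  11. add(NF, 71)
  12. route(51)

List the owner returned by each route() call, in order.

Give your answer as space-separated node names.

Answer: NA NA NB NF

Derivation:
Op 1: add NA@60 -> ring=[60:NA]
Op 2: route key 51: smallest pos >= 51 is 60 -> NA
Op 3: route key 15: smallest pos >= 15 is 60 -> NA
Op 4: add NB@80 -> ring=[60:NA,80:NB]
Op 5: add NC@35 -> ring=[35:NC,60:NA,80:NB]
Op 6: remove NA -> ring=[35:NC,80:NB]
Op 7: route key 57: smallest pos >= 57 is 80 -> NB
Op 8: add ND@43 -> ring=[35:NC,43:ND,80:NB]
Op 9: add NE@39 -> ring=[35:NC,39:NE,43:ND,80:NB]
Op 10: remove NE -> ring=[35:NC,43:ND,80:NB]
Op 11: add NF@71 -> ring=[35:NC,43:ND,71:NF,80:NB]
Op 12: route key 51: smallest pos >= 51 is 71 -> NF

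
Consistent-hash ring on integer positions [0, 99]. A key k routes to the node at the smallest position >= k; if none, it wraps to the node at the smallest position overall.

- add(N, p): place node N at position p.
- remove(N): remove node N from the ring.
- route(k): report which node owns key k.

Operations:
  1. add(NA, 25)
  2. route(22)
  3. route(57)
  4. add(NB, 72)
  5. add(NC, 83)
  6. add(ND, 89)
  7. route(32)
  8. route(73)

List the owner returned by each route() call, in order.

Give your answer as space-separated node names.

Answer: NA NA NB NC

Derivation:
Op 1: add NA@25 -> ring=[25:NA]
Op 2: route key 22: smallest pos >= 22 is 25 -> NA
Op 3: route key 57: none >= 57, wrap to smallest pos 25 -> NA
Op 4: add NB@72 -> ring=[25:NA,72:NB]
Op 5: add NC@83 -> ring=[25:NA,72:NB,83:NC]
Op 6: add ND@89 -> ring=[25:NA,72:NB,83:NC,89:ND]
Op 7: route key 32: smallest pos >= 32 is 72 -> NB
Op 8: route key 73: smallest pos >= 73 is 83 -> NC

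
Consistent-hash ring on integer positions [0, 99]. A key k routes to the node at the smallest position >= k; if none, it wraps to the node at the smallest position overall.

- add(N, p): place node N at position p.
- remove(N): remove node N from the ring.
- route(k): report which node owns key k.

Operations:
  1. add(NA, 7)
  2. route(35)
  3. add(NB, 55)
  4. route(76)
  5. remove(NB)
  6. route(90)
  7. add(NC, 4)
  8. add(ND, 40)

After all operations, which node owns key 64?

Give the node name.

Op 1: add NA@7 -> ring=[7:NA]
Op 2: route key 35: none >= 35, wrap to smallest pos 7 -> NA
Op 3: add NB@55 -> ring=[7:NA,55:NB]
Op 4: route key 76: none >= 76, wrap to smallest pos 7 -> NA
Op 5: remove NB -> ring=[7:NA]
Op 6: route key 90: none >= 90, wrap to smallest pos 7 -> NA
Op 7: add NC@4 -> ring=[4:NC,7:NA]
Op 8: add ND@40 -> ring=[4:NC,7:NA,40:ND]
Final route key 64: none >= 64, wrap to smallest pos 4 -> NC

Answer: NC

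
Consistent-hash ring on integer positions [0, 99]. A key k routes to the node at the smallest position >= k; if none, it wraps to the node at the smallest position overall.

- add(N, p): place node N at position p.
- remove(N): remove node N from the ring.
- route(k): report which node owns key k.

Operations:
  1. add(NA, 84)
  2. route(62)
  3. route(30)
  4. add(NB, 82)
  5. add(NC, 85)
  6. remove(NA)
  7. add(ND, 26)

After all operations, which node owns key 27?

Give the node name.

Op 1: add NA@84 -> ring=[84:NA]
Op 2: route key 62: smallest pos >= 62 is 84 -> NA
Op 3: route key 30: smallest pos >= 30 is 84 -> NA
Op 4: add NB@82 -> ring=[82:NB,84:NA]
Op 5: add NC@85 -> ring=[82:NB,84:NA,85:NC]
Op 6: remove NA -> ring=[82:NB,85:NC]
Op 7: add ND@26 -> ring=[26:ND,82:NB,85:NC]
Final route key 27: smallest pos >= 27 is 82 -> NB

Answer: NB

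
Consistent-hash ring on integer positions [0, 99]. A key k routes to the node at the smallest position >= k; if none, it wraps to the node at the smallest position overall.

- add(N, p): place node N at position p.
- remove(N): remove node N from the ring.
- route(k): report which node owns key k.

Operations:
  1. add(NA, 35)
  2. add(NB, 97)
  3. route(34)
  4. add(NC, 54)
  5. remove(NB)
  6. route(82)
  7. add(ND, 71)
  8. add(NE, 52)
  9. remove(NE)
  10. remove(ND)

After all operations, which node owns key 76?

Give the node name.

Op 1: add NA@35 -> ring=[35:NA]
Op 2: add NB@97 -> ring=[35:NA,97:NB]
Op 3: route key 34: smallest pos >= 34 is 35 -> NA
Op 4: add NC@54 -> ring=[35:NA,54:NC,97:NB]
Op 5: remove NB -> ring=[35:NA,54:NC]
Op 6: route key 82: none >= 82, wrap to smallest pos 35 -> NA
Op 7: add ND@71 -> ring=[35:NA,54:NC,71:ND]
Op 8: add NE@52 -> ring=[35:NA,52:NE,54:NC,71:ND]
Op 9: remove NE -> ring=[35:NA,54:NC,71:ND]
Op 10: remove ND -> ring=[35:NA,54:NC]
Final route key 76: none >= 76, wrap to smallest pos 35 -> NA

Answer: NA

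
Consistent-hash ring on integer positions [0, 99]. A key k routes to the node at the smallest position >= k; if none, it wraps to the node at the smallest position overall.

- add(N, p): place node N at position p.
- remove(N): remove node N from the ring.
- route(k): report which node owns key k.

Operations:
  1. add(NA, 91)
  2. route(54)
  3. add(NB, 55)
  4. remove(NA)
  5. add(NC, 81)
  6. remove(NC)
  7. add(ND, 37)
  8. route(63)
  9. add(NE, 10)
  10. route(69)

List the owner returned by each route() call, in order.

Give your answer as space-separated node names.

Answer: NA ND NE

Derivation:
Op 1: add NA@91 -> ring=[91:NA]
Op 2: route key 54: smallest pos >= 54 is 91 -> NA
Op 3: add NB@55 -> ring=[55:NB,91:NA]
Op 4: remove NA -> ring=[55:NB]
Op 5: add NC@81 -> ring=[55:NB,81:NC]
Op 6: remove NC -> ring=[55:NB]
Op 7: add ND@37 -> ring=[37:ND,55:NB]
Op 8: route key 63: none >= 63, wrap to smallest pos 37 -> ND
Op 9: add NE@10 -> ring=[10:NE,37:ND,55:NB]
Op 10: route key 69: none >= 69, wrap to smallest pos 10 -> NE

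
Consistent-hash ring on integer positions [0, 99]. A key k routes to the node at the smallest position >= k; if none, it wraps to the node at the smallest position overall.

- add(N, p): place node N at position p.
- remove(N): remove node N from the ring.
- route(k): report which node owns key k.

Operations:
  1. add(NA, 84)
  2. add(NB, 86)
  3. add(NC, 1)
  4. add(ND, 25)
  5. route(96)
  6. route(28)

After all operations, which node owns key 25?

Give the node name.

Op 1: add NA@84 -> ring=[84:NA]
Op 2: add NB@86 -> ring=[84:NA,86:NB]
Op 3: add NC@1 -> ring=[1:NC,84:NA,86:NB]
Op 4: add ND@25 -> ring=[1:NC,25:ND,84:NA,86:NB]
Op 5: route key 96: none >= 96, wrap to smallest pos 1 -> NC
Op 6: route key 28: smallest pos >= 28 is 84 -> NA
Final route key 25: smallest pos >= 25 is 25 -> ND

Answer: ND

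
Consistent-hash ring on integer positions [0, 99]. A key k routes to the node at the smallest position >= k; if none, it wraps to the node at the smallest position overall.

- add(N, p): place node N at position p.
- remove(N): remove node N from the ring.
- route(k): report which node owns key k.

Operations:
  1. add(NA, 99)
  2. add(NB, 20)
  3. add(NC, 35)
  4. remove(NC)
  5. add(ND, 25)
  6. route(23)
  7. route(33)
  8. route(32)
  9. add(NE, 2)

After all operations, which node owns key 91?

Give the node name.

Answer: NA

Derivation:
Op 1: add NA@99 -> ring=[99:NA]
Op 2: add NB@20 -> ring=[20:NB,99:NA]
Op 3: add NC@35 -> ring=[20:NB,35:NC,99:NA]
Op 4: remove NC -> ring=[20:NB,99:NA]
Op 5: add ND@25 -> ring=[20:NB,25:ND,99:NA]
Op 6: route key 23: smallest pos >= 23 is 25 -> ND
Op 7: route key 33: smallest pos >= 33 is 99 -> NA
Op 8: route key 32: smallest pos >= 32 is 99 -> NA
Op 9: add NE@2 -> ring=[2:NE,20:NB,25:ND,99:NA]
Final route key 91: smallest pos >= 91 is 99 -> NA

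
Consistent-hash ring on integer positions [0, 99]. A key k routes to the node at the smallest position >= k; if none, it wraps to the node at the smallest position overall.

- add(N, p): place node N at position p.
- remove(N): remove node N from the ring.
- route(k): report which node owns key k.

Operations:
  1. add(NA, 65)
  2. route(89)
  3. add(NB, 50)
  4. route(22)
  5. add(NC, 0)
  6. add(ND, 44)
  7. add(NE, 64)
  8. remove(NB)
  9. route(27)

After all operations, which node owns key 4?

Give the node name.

Op 1: add NA@65 -> ring=[65:NA]
Op 2: route key 89: none >= 89, wrap to smallest pos 65 -> NA
Op 3: add NB@50 -> ring=[50:NB,65:NA]
Op 4: route key 22: smallest pos >= 22 is 50 -> NB
Op 5: add NC@0 -> ring=[0:NC,50:NB,65:NA]
Op 6: add ND@44 -> ring=[0:NC,44:ND,50:NB,65:NA]
Op 7: add NE@64 -> ring=[0:NC,44:ND,50:NB,64:NE,65:NA]
Op 8: remove NB -> ring=[0:NC,44:ND,64:NE,65:NA]
Op 9: route key 27: smallest pos >= 27 is 44 -> ND
Final route key 4: smallest pos >= 4 is 44 -> ND

Answer: ND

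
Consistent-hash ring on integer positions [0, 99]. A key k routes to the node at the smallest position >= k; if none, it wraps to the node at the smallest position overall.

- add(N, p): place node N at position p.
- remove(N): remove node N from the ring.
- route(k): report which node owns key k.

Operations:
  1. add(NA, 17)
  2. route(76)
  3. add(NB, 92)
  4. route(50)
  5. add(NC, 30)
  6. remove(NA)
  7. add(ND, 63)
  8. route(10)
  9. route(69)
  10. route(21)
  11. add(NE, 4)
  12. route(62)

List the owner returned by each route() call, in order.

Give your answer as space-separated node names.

Op 1: add NA@17 -> ring=[17:NA]
Op 2: route key 76: none >= 76, wrap to smallest pos 17 -> NA
Op 3: add NB@92 -> ring=[17:NA,92:NB]
Op 4: route key 50: smallest pos >= 50 is 92 -> NB
Op 5: add NC@30 -> ring=[17:NA,30:NC,92:NB]
Op 6: remove NA -> ring=[30:NC,92:NB]
Op 7: add ND@63 -> ring=[30:NC,63:ND,92:NB]
Op 8: route key 10: smallest pos >= 10 is 30 -> NC
Op 9: route key 69: smallest pos >= 69 is 92 -> NB
Op 10: route key 21: smallest pos >= 21 is 30 -> NC
Op 11: add NE@4 -> ring=[4:NE,30:NC,63:ND,92:NB]
Op 12: route key 62: smallest pos >= 62 is 63 -> ND

Answer: NA NB NC NB NC ND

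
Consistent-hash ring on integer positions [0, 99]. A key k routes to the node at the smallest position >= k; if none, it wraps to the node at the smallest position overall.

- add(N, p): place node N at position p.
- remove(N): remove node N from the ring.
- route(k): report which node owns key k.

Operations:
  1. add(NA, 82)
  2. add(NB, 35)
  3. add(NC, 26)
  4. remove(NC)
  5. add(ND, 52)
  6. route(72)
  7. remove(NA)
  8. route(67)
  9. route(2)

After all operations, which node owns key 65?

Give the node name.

Op 1: add NA@82 -> ring=[82:NA]
Op 2: add NB@35 -> ring=[35:NB,82:NA]
Op 3: add NC@26 -> ring=[26:NC,35:NB,82:NA]
Op 4: remove NC -> ring=[35:NB,82:NA]
Op 5: add ND@52 -> ring=[35:NB,52:ND,82:NA]
Op 6: route key 72: smallest pos >= 72 is 82 -> NA
Op 7: remove NA -> ring=[35:NB,52:ND]
Op 8: route key 67: none >= 67, wrap to smallest pos 35 -> NB
Op 9: route key 2: smallest pos >= 2 is 35 -> NB
Final route key 65: none >= 65, wrap to smallest pos 35 -> NB

Answer: NB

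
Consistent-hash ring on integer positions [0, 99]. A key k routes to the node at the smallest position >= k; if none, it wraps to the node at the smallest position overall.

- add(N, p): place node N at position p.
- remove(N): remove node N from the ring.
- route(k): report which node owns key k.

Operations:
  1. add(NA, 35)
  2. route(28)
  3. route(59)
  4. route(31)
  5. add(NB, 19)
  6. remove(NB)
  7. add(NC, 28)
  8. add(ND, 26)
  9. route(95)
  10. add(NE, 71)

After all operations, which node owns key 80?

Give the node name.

Answer: ND

Derivation:
Op 1: add NA@35 -> ring=[35:NA]
Op 2: route key 28: smallest pos >= 28 is 35 -> NA
Op 3: route key 59: none >= 59, wrap to smallest pos 35 -> NA
Op 4: route key 31: smallest pos >= 31 is 35 -> NA
Op 5: add NB@19 -> ring=[19:NB,35:NA]
Op 6: remove NB -> ring=[35:NA]
Op 7: add NC@28 -> ring=[28:NC,35:NA]
Op 8: add ND@26 -> ring=[26:ND,28:NC,35:NA]
Op 9: route key 95: none >= 95, wrap to smallest pos 26 -> ND
Op 10: add NE@71 -> ring=[26:ND,28:NC,35:NA,71:NE]
Final route key 80: none >= 80, wrap to smallest pos 26 -> ND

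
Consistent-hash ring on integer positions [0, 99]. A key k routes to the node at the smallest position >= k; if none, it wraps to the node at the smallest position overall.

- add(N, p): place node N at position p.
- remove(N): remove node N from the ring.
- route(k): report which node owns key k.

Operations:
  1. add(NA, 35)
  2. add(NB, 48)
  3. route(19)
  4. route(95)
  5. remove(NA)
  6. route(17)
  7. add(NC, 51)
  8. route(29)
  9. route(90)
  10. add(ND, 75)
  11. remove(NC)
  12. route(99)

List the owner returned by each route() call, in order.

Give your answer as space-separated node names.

Answer: NA NA NB NB NB NB

Derivation:
Op 1: add NA@35 -> ring=[35:NA]
Op 2: add NB@48 -> ring=[35:NA,48:NB]
Op 3: route key 19: smallest pos >= 19 is 35 -> NA
Op 4: route key 95: none >= 95, wrap to smallest pos 35 -> NA
Op 5: remove NA -> ring=[48:NB]
Op 6: route key 17: smallest pos >= 17 is 48 -> NB
Op 7: add NC@51 -> ring=[48:NB,51:NC]
Op 8: route key 29: smallest pos >= 29 is 48 -> NB
Op 9: route key 90: none >= 90, wrap to smallest pos 48 -> NB
Op 10: add ND@75 -> ring=[48:NB,51:NC,75:ND]
Op 11: remove NC -> ring=[48:NB,75:ND]
Op 12: route key 99: none >= 99, wrap to smallest pos 48 -> NB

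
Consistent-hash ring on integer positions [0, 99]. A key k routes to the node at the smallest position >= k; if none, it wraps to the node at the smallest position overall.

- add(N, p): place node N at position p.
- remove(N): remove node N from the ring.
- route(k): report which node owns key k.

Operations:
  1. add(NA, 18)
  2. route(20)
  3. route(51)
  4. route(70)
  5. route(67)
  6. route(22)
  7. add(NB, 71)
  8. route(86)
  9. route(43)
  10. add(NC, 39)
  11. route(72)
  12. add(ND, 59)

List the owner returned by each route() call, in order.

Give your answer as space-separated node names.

Op 1: add NA@18 -> ring=[18:NA]
Op 2: route key 20: none >= 20, wrap to smallest pos 18 -> NA
Op 3: route key 51: none >= 51, wrap to smallest pos 18 -> NA
Op 4: route key 70: none >= 70, wrap to smallest pos 18 -> NA
Op 5: route key 67: none >= 67, wrap to smallest pos 18 -> NA
Op 6: route key 22: none >= 22, wrap to smallest pos 18 -> NA
Op 7: add NB@71 -> ring=[18:NA,71:NB]
Op 8: route key 86: none >= 86, wrap to smallest pos 18 -> NA
Op 9: route key 43: smallest pos >= 43 is 71 -> NB
Op 10: add NC@39 -> ring=[18:NA,39:NC,71:NB]
Op 11: route key 72: none >= 72, wrap to smallest pos 18 -> NA
Op 12: add ND@59 -> ring=[18:NA,39:NC,59:ND,71:NB]

Answer: NA NA NA NA NA NA NB NA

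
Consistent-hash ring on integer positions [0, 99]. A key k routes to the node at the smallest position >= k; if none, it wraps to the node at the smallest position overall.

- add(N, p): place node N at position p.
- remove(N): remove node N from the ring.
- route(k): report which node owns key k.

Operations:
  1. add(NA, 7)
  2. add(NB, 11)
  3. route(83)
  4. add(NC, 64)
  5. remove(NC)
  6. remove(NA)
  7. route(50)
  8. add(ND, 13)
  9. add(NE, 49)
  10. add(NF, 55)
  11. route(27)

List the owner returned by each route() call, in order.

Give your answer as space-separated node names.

Answer: NA NB NE

Derivation:
Op 1: add NA@7 -> ring=[7:NA]
Op 2: add NB@11 -> ring=[7:NA,11:NB]
Op 3: route key 83: none >= 83, wrap to smallest pos 7 -> NA
Op 4: add NC@64 -> ring=[7:NA,11:NB,64:NC]
Op 5: remove NC -> ring=[7:NA,11:NB]
Op 6: remove NA -> ring=[11:NB]
Op 7: route key 50: none >= 50, wrap to smallest pos 11 -> NB
Op 8: add ND@13 -> ring=[11:NB,13:ND]
Op 9: add NE@49 -> ring=[11:NB,13:ND,49:NE]
Op 10: add NF@55 -> ring=[11:NB,13:ND,49:NE,55:NF]
Op 11: route key 27: smallest pos >= 27 is 49 -> NE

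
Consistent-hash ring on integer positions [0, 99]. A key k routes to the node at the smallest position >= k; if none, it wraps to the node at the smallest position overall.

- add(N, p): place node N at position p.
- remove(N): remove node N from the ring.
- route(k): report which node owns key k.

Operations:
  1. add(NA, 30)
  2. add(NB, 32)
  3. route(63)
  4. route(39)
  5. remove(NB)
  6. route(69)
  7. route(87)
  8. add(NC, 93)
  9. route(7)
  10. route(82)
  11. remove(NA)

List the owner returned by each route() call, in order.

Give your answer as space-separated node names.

Answer: NA NA NA NA NA NC

Derivation:
Op 1: add NA@30 -> ring=[30:NA]
Op 2: add NB@32 -> ring=[30:NA,32:NB]
Op 3: route key 63: none >= 63, wrap to smallest pos 30 -> NA
Op 4: route key 39: none >= 39, wrap to smallest pos 30 -> NA
Op 5: remove NB -> ring=[30:NA]
Op 6: route key 69: none >= 69, wrap to smallest pos 30 -> NA
Op 7: route key 87: none >= 87, wrap to smallest pos 30 -> NA
Op 8: add NC@93 -> ring=[30:NA,93:NC]
Op 9: route key 7: smallest pos >= 7 is 30 -> NA
Op 10: route key 82: smallest pos >= 82 is 93 -> NC
Op 11: remove NA -> ring=[93:NC]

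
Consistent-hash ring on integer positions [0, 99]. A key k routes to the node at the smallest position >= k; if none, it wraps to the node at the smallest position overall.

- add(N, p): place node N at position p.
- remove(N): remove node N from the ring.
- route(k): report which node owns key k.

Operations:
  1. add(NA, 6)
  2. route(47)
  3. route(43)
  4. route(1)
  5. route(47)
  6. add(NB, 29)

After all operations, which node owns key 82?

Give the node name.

Op 1: add NA@6 -> ring=[6:NA]
Op 2: route key 47: none >= 47, wrap to smallest pos 6 -> NA
Op 3: route key 43: none >= 43, wrap to smallest pos 6 -> NA
Op 4: route key 1: smallest pos >= 1 is 6 -> NA
Op 5: route key 47: none >= 47, wrap to smallest pos 6 -> NA
Op 6: add NB@29 -> ring=[6:NA,29:NB]
Final route key 82: none >= 82, wrap to smallest pos 6 -> NA

Answer: NA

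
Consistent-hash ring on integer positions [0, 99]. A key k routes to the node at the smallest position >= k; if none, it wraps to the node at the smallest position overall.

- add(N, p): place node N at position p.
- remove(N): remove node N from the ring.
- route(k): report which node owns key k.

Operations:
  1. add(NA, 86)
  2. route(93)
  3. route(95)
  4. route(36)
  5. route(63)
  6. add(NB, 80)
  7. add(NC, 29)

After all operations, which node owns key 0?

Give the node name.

Op 1: add NA@86 -> ring=[86:NA]
Op 2: route key 93: none >= 93, wrap to smallest pos 86 -> NA
Op 3: route key 95: none >= 95, wrap to smallest pos 86 -> NA
Op 4: route key 36: smallest pos >= 36 is 86 -> NA
Op 5: route key 63: smallest pos >= 63 is 86 -> NA
Op 6: add NB@80 -> ring=[80:NB,86:NA]
Op 7: add NC@29 -> ring=[29:NC,80:NB,86:NA]
Final route key 0: smallest pos >= 0 is 29 -> NC

Answer: NC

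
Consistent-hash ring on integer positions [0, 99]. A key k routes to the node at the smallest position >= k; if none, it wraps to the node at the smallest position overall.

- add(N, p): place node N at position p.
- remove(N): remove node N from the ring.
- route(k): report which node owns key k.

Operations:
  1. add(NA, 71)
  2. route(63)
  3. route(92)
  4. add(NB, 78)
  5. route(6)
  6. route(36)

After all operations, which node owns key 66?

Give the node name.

Op 1: add NA@71 -> ring=[71:NA]
Op 2: route key 63: smallest pos >= 63 is 71 -> NA
Op 3: route key 92: none >= 92, wrap to smallest pos 71 -> NA
Op 4: add NB@78 -> ring=[71:NA,78:NB]
Op 5: route key 6: smallest pos >= 6 is 71 -> NA
Op 6: route key 36: smallest pos >= 36 is 71 -> NA
Final route key 66: smallest pos >= 66 is 71 -> NA

Answer: NA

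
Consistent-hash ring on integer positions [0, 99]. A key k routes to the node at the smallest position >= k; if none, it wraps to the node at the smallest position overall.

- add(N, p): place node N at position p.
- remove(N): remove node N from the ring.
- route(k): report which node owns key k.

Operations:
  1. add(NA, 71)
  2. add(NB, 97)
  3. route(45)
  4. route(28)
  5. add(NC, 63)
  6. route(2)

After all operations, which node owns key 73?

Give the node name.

Answer: NB

Derivation:
Op 1: add NA@71 -> ring=[71:NA]
Op 2: add NB@97 -> ring=[71:NA,97:NB]
Op 3: route key 45: smallest pos >= 45 is 71 -> NA
Op 4: route key 28: smallest pos >= 28 is 71 -> NA
Op 5: add NC@63 -> ring=[63:NC,71:NA,97:NB]
Op 6: route key 2: smallest pos >= 2 is 63 -> NC
Final route key 73: smallest pos >= 73 is 97 -> NB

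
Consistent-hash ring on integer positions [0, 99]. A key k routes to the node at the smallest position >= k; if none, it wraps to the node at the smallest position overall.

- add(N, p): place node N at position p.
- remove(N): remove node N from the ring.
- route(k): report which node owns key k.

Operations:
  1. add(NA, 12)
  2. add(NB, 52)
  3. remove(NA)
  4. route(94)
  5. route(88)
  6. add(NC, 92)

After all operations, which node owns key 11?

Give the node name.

Op 1: add NA@12 -> ring=[12:NA]
Op 2: add NB@52 -> ring=[12:NA,52:NB]
Op 3: remove NA -> ring=[52:NB]
Op 4: route key 94: none >= 94, wrap to smallest pos 52 -> NB
Op 5: route key 88: none >= 88, wrap to smallest pos 52 -> NB
Op 6: add NC@92 -> ring=[52:NB,92:NC]
Final route key 11: smallest pos >= 11 is 52 -> NB

Answer: NB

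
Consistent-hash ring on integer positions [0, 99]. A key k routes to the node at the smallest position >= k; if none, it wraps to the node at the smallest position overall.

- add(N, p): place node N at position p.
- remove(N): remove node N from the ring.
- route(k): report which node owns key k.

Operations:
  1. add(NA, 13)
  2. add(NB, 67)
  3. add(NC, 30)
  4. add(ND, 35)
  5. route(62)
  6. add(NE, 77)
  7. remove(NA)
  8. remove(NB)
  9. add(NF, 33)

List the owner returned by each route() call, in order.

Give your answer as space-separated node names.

Op 1: add NA@13 -> ring=[13:NA]
Op 2: add NB@67 -> ring=[13:NA,67:NB]
Op 3: add NC@30 -> ring=[13:NA,30:NC,67:NB]
Op 4: add ND@35 -> ring=[13:NA,30:NC,35:ND,67:NB]
Op 5: route key 62: smallest pos >= 62 is 67 -> NB
Op 6: add NE@77 -> ring=[13:NA,30:NC,35:ND,67:NB,77:NE]
Op 7: remove NA -> ring=[30:NC,35:ND,67:NB,77:NE]
Op 8: remove NB -> ring=[30:NC,35:ND,77:NE]
Op 9: add NF@33 -> ring=[30:NC,33:NF,35:ND,77:NE]

Answer: NB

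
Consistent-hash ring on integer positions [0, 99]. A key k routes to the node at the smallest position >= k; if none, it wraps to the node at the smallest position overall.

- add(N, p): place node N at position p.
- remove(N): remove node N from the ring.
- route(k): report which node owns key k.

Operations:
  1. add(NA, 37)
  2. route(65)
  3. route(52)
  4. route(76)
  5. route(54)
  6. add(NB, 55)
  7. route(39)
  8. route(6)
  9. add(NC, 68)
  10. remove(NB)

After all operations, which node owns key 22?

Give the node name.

Answer: NA

Derivation:
Op 1: add NA@37 -> ring=[37:NA]
Op 2: route key 65: none >= 65, wrap to smallest pos 37 -> NA
Op 3: route key 52: none >= 52, wrap to smallest pos 37 -> NA
Op 4: route key 76: none >= 76, wrap to smallest pos 37 -> NA
Op 5: route key 54: none >= 54, wrap to smallest pos 37 -> NA
Op 6: add NB@55 -> ring=[37:NA,55:NB]
Op 7: route key 39: smallest pos >= 39 is 55 -> NB
Op 8: route key 6: smallest pos >= 6 is 37 -> NA
Op 9: add NC@68 -> ring=[37:NA,55:NB,68:NC]
Op 10: remove NB -> ring=[37:NA,68:NC]
Final route key 22: smallest pos >= 22 is 37 -> NA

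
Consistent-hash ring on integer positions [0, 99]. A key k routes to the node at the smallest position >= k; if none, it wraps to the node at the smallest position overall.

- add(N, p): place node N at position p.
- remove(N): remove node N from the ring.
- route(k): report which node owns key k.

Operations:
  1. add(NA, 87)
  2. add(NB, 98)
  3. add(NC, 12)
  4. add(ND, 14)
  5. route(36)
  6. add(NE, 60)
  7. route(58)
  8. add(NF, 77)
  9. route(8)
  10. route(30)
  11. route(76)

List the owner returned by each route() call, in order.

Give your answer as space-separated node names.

Answer: NA NE NC NE NF

Derivation:
Op 1: add NA@87 -> ring=[87:NA]
Op 2: add NB@98 -> ring=[87:NA,98:NB]
Op 3: add NC@12 -> ring=[12:NC,87:NA,98:NB]
Op 4: add ND@14 -> ring=[12:NC,14:ND,87:NA,98:NB]
Op 5: route key 36: smallest pos >= 36 is 87 -> NA
Op 6: add NE@60 -> ring=[12:NC,14:ND,60:NE,87:NA,98:NB]
Op 7: route key 58: smallest pos >= 58 is 60 -> NE
Op 8: add NF@77 -> ring=[12:NC,14:ND,60:NE,77:NF,87:NA,98:NB]
Op 9: route key 8: smallest pos >= 8 is 12 -> NC
Op 10: route key 30: smallest pos >= 30 is 60 -> NE
Op 11: route key 76: smallest pos >= 76 is 77 -> NF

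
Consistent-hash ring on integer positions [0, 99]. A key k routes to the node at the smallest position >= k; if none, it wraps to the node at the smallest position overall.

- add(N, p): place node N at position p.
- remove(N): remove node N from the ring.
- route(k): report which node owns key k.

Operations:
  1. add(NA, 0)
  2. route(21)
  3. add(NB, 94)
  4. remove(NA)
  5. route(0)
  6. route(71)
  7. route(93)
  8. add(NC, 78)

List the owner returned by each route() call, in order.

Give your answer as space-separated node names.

Op 1: add NA@0 -> ring=[0:NA]
Op 2: route key 21: none >= 21, wrap to smallest pos 0 -> NA
Op 3: add NB@94 -> ring=[0:NA,94:NB]
Op 4: remove NA -> ring=[94:NB]
Op 5: route key 0: smallest pos >= 0 is 94 -> NB
Op 6: route key 71: smallest pos >= 71 is 94 -> NB
Op 7: route key 93: smallest pos >= 93 is 94 -> NB
Op 8: add NC@78 -> ring=[78:NC,94:NB]

Answer: NA NB NB NB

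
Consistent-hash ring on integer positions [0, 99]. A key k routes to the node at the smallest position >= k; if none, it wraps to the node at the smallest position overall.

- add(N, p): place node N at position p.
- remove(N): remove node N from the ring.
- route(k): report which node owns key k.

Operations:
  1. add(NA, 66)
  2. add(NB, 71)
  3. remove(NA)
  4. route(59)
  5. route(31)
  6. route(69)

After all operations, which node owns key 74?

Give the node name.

Op 1: add NA@66 -> ring=[66:NA]
Op 2: add NB@71 -> ring=[66:NA,71:NB]
Op 3: remove NA -> ring=[71:NB]
Op 4: route key 59: smallest pos >= 59 is 71 -> NB
Op 5: route key 31: smallest pos >= 31 is 71 -> NB
Op 6: route key 69: smallest pos >= 69 is 71 -> NB
Final route key 74: none >= 74, wrap to smallest pos 71 -> NB

Answer: NB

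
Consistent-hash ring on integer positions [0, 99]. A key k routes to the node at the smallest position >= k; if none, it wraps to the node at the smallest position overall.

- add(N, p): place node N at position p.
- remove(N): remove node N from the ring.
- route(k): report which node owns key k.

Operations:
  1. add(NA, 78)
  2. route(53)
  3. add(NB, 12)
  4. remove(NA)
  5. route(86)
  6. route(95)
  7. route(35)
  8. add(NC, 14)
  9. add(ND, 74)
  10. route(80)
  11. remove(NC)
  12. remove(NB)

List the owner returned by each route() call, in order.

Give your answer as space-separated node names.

Answer: NA NB NB NB NB

Derivation:
Op 1: add NA@78 -> ring=[78:NA]
Op 2: route key 53: smallest pos >= 53 is 78 -> NA
Op 3: add NB@12 -> ring=[12:NB,78:NA]
Op 4: remove NA -> ring=[12:NB]
Op 5: route key 86: none >= 86, wrap to smallest pos 12 -> NB
Op 6: route key 95: none >= 95, wrap to smallest pos 12 -> NB
Op 7: route key 35: none >= 35, wrap to smallest pos 12 -> NB
Op 8: add NC@14 -> ring=[12:NB,14:NC]
Op 9: add ND@74 -> ring=[12:NB,14:NC,74:ND]
Op 10: route key 80: none >= 80, wrap to smallest pos 12 -> NB
Op 11: remove NC -> ring=[12:NB,74:ND]
Op 12: remove NB -> ring=[74:ND]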